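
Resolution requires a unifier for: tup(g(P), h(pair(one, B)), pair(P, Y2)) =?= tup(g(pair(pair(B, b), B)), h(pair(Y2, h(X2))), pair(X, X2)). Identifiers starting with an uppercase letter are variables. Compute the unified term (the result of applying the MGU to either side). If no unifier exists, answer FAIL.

Decompose tup/3: g(P) =?= g(pair(pair(B, b), B)),  h(pair(one, B)) =?= h(pair(Y2, h(X2))),  pair(P, Y2) =?= pair(X, X2).
Decompose g/1: P =?= pair(pair(B, b), B).
Bind P := pair(pair(B, b), B); substituting into the one remaining equation that mentions P gives: pair(pair(pair(B, b), B), Y2) =?= pair(X, X2).
Decompose h/1: pair(one, B) =?= pair(Y2, h(X2)).
Decompose pair/2: one =?= Y2,  B =?= h(X2).
Bind Y2 := one; substituting into the one remaining equation that mentions Y2 gives: pair(pair(pair(B, b), B), one) =?= pair(X, X2).
Bind B := h(X2); substituting into the remaining equation gives: pair(pair(pair(h(X2), b), h(X2)), one) =?= pair(X, X2). Substituting into the earlier binding gives P := pair(pair(h(X2), b), h(X2)).
Decompose pair/2: pair(pair(h(X2), b), h(X2)) =?= X,  one =?= X2.
Bind X := pair(pair(h(X2), b), h(X2)); no other remaining equation mentions X.
Bind X2 := one. Substituting into the earlier bindings gives P := pair(pair(h(one), b), h(one)), B := h(one), X := pair(pair(h(one), b), h(one)).
Applying the MGU to either side gives tup(g(pair(pair(h(one), b), h(one))), h(pair(one, h(one))), pair(pair(pair(h(one), b), h(one)), one)).

tup(g(pair(pair(h(one), b), h(one))), h(pair(one, h(one))), pair(pair(pair(h(one), b), h(one)), one))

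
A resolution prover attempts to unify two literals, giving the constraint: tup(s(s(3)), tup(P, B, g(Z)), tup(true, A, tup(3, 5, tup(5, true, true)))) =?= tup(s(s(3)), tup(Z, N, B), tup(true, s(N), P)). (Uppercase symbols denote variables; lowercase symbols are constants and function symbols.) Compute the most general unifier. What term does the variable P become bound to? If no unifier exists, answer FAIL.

tup(3, 5, tup(5, true, true))

Decompose tup/3: s(s(3)) =?= s(s(3)),  tup(P, B, g(Z)) =?= tup(Z, N, B),  tup(true, A, tup(3, 5, tup(5, true, true))) =?= tup(true, s(N), P).
Delete trivial equation s(s(3)) =?= s(s(3)).
Decompose tup/3: P =?= Z,  B =?= N,  g(Z) =?= B.
Bind P := Z; substituting into the one remaining equation that mentions P gives: tup(true, A, tup(3, 5, tup(5, true, true))) =?= tup(true, s(N), Z).
Bind B := N; substituting into the one remaining equation that mentions B gives: g(Z) =?= N.
Bind N := g(Z); substituting into the remaining equation gives: tup(true, A, tup(3, 5, tup(5, true, true))) =?= tup(true, s(g(Z)), Z). Substituting into the earlier binding gives B := g(Z).
Decompose tup/3: true =?= true,  A =?= s(g(Z)),  tup(3, 5, tup(5, true, true)) =?= Z.
Delete trivial equation true =?= true.
Bind A := s(g(Z)); no other remaining equation mentions A.
Bind Z := tup(3, 5, tup(5, true, true)). Substituting into the earlier bindings gives P := tup(3, 5, tup(5, true, true)), B := g(tup(3, 5, tup(5, true, true))), N := g(tup(3, 5, tup(5, true, true))), A := s(g(tup(3, 5, tup(5, true, true)))).
MGU = { P ↦ tup(3, 5, tup(5, true, true)), B ↦ g(tup(3, 5, tup(5, true, true))), N ↦ g(tup(3, 5, tup(5, true, true))), A ↦ s(g(tup(3, 5, tup(5, true, true)))), Z ↦ tup(3, 5, tup(5, true, true)) }, so P ↦ tup(3, 5, tup(5, true, true)).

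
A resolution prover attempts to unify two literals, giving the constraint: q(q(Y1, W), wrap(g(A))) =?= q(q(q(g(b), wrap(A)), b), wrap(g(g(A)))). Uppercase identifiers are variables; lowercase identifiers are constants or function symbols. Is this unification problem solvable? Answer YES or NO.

Decompose q/2: q(Y1, W) =?= q(q(g(b), wrap(A)), b),  wrap(g(A)) =?= wrap(g(g(A))).
Decompose q/2: Y1 =?= q(g(b), wrap(A)),  W =?= b.
Bind Y1 := q(g(b), wrap(A)); no other remaining equation mentions Y1.
Bind W := b; no other remaining equation mentions W.
Decompose wrap/1: g(A) =?= g(g(A)).
Decompose g/1: A =?= g(A).
Occurs check fails: A occurs in g(A); the equation A =?= g(A) has no finite solution.

NO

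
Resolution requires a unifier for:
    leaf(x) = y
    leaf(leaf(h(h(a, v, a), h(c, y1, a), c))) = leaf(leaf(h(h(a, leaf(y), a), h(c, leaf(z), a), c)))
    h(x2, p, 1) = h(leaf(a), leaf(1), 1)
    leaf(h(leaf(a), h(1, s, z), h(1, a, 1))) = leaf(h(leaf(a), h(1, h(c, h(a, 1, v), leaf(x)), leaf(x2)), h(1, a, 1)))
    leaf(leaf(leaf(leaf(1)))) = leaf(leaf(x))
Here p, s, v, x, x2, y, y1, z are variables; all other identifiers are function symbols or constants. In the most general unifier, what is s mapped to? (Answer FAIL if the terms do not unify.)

h(c, h(a, 1, leaf(leaf(leaf(leaf(1))))), leaf(leaf(leaf(1))))

Bind y := leaf(x); substituting into the one remaining equation that mentions y gives: leaf(leaf(h(h(a, v, a), h(c, y1, a), c))) = leaf(leaf(h(h(a, leaf(leaf(x)), a), h(c, leaf(z), a), c))).
Decompose leaf/1: leaf(h(h(a, v, a), h(c, y1, a), c)) = leaf(h(h(a, leaf(leaf(x)), a), h(c, leaf(z), a), c)).
Decompose leaf/1: h(h(a, v, a), h(c, y1, a), c) = h(h(a, leaf(leaf(x)), a), h(c, leaf(z), a), c).
Decompose h/3: h(a, v, a) = h(a, leaf(leaf(x)), a),  h(c, y1, a) = h(c, leaf(z), a),  c = c.
Decompose h/3: a = a,  v = leaf(leaf(x)),  a = a.
Delete trivial equation a = a.
Bind v := leaf(leaf(x)); substituting into the one remaining equation that mentions v gives: leaf(h(leaf(a), h(1, s, z), h(1, a, 1))) = leaf(h(leaf(a), h(1, h(c, h(a, 1, leaf(leaf(x))), leaf(x)), leaf(x2)), h(1, a, 1))).
Delete trivial equation a = a.
Decompose h/3: c = c,  y1 = leaf(z),  a = a.
Delete trivial equation c = c.
Bind y1 := leaf(z); no other remaining equation mentions y1.
Delete trivial equation a = a.
Delete trivial equation c = c.
Decompose h/3: x2 = leaf(a),  p = leaf(1),  1 = 1.
Bind x2 := leaf(a); substituting into the one remaining equation that mentions x2 gives: leaf(h(leaf(a), h(1, s, z), h(1, a, 1))) = leaf(h(leaf(a), h(1, h(c, h(a, 1, leaf(leaf(x))), leaf(x)), leaf(leaf(a))), h(1, a, 1))).
Bind p := leaf(1); no other remaining equation mentions p.
Delete trivial equation 1 = 1.
Decompose leaf/1: h(leaf(a), h(1, s, z), h(1, a, 1)) = h(leaf(a), h(1, h(c, h(a, 1, leaf(leaf(x))), leaf(x)), leaf(leaf(a))), h(1, a, 1)).
Decompose h/3: leaf(a) = leaf(a),  h(1, s, z) = h(1, h(c, h(a, 1, leaf(leaf(x))), leaf(x)), leaf(leaf(a))),  h(1, a, 1) = h(1, a, 1).
Delete trivial equation leaf(a) = leaf(a).
Decompose h/3: 1 = 1,  s = h(c, h(a, 1, leaf(leaf(x))), leaf(x)),  z = leaf(leaf(a)).
Delete trivial equation 1 = 1.
Bind s := h(c, h(a, 1, leaf(leaf(x))), leaf(x)); no other remaining equation mentions s.
Bind z := leaf(leaf(a)); no other remaining equation mentions z. Substituting into the earlier binding gives y1 := leaf(leaf(leaf(a))).
Delete trivial equation h(1, a, 1) = h(1, a, 1).
Decompose leaf/1: leaf(leaf(leaf(1))) = leaf(x).
Decompose leaf/1: leaf(leaf(1)) = x.
Bind x := leaf(leaf(1)). Substituting into the earlier bindings gives y := leaf(leaf(leaf(1))), v := leaf(leaf(leaf(leaf(1)))), s := h(c, h(a, 1, leaf(leaf(leaf(leaf(1))))), leaf(leaf(leaf(1)))).
MGU = { y := leaf(leaf(leaf(1))), v := leaf(leaf(leaf(leaf(1)))), y1 := leaf(leaf(leaf(a))), x2 := leaf(a), p := leaf(1), s := h(c, h(a, 1, leaf(leaf(leaf(leaf(1))))), leaf(leaf(leaf(1)))), z := leaf(leaf(a)), x := leaf(leaf(1)) }, so s := h(c, h(a, 1, leaf(leaf(leaf(leaf(1))))), leaf(leaf(leaf(1)))).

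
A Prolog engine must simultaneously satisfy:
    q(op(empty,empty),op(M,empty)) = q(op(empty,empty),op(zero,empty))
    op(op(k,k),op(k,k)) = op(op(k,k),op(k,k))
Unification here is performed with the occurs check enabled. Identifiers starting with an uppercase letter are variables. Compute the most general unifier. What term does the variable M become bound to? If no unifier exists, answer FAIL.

Decompose q/2: op(empty,empty) = op(empty,empty),  op(M,empty) = op(zero,empty).
Delete trivial equation op(empty,empty) = op(empty,empty).
Decompose op/2: M = zero,  empty = empty.
Bind M := zero; no other remaining equation mentions M.
Delete trivial equation empty = empty.
Delete trivial equation op(op(k,k),op(k,k)) = op(op(k,k),op(k,k)).
MGU = { M ↦ zero }, so M ↦ zero.

zero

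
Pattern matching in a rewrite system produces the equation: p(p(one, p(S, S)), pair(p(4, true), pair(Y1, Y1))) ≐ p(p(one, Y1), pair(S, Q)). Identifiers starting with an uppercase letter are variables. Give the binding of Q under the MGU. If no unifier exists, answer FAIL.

Decompose p/2: p(one, p(S, S)) ≐ p(one, Y1),  pair(p(4, true), pair(Y1, Y1)) ≐ pair(S, Q).
Decompose p/2: one ≐ one,  p(S, S) ≐ Y1.
Delete trivial equation one ≐ one.
Bind Y1 := p(S, S); substituting into the remaining equation gives: pair(p(4, true), pair(p(S, S), p(S, S))) ≐ pair(S, Q).
Decompose pair/2: p(4, true) ≐ S,  pair(p(S, S), p(S, S)) ≐ Q.
Bind S := p(4, true); substituting into the remaining equation gives: pair(p(p(4, true), p(4, true)), p(p(4, true), p(4, true))) ≐ Q. Substituting into the earlier binding gives Y1 := p(p(4, true), p(4, true)).
Bind Q := pair(p(p(4, true), p(4, true)), p(p(4, true), p(4, true))).
MGU = { Y1 -> p(p(4, true), p(4, true)), S -> p(4, true), Q -> pair(p(p(4, true), p(4, true)), p(p(4, true), p(4, true))) }, so Q -> pair(p(p(4, true), p(4, true)), p(p(4, true), p(4, true))).

pair(p(p(4, true), p(4, true)), p(p(4, true), p(4, true)))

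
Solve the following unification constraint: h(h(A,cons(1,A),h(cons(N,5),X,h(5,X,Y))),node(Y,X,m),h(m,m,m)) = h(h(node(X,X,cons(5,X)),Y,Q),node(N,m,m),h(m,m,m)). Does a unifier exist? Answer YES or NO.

Decompose h/3: h(A,cons(1,A),h(cons(N,5),X,h(5,X,Y))) = h(node(X,X,cons(5,X)),Y,Q),  node(Y,X,m) = node(N,m,m),  h(m,m,m) = h(m,m,m).
Decompose h/3: A = node(X,X,cons(5,X)),  cons(1,A) = Y,  h(cons(N,5),X,h(5,X,Y)) = Q.
Bind A := node(X,X,cons(5,X)); substituting into the one remaining equation that mentions A gives: cons(1,node(X,X,cons(5,X))) = Y.
Bind Y := cons(1,node(X,X,cons(5,X))); substituting into the 2 remaining equations that mention Y gives: h(cons(N,5),X,h(5,X,cons(1,node(X,X,cons(5,X))))) = Q,  node(cons(1,node(X,X,cons(5,X))),X,m) = node(N,m,m).
Bind Q := h(cons(N,5),X,h(5,X,cons(1,node(X,X,cons(5,X))))); no other remaining equation mentions Q.
Decompose node/3: cons(1,node(X,X,cons(5,X))) = N,  X = m,  m = m.
Bind N := cons(1,node(X,X,cons(5,X))); no other remaining equation mentions N. Substituting into the earlier binding gives Q := h(cons(cons(1,node(X,X,cons(5,X))),5),X,h(5,X,cons(1,node(X,X,cons(5,X))))).
Bind X := m; no other remaining equation mentions X. Substituting into the earlier bindings gives A := node(m,m,cons(5,m)), Y := cons(1,node(m,m,cons(5,m))), Q := h(cons(cons(1,node(m,m,cons(5,m))),5),m,h(5,m,cons(1,node(m,m,cons(5,m))))), N := cons(1,node(m,m,cons(5,m))).
Delete trivial equation m = m.
Delete trivial equation h(m,m,m) = h(m,m,m).
No equations remain and no clash or occurs-check failure arose, so a unifier exists.

YES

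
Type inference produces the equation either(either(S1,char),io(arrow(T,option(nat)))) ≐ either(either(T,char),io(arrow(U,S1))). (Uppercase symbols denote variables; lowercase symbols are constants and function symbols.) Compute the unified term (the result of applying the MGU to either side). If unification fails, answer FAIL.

Decompose either/2: either(S1,char) ≐ either(T,char),  io(arrow(T,option(nat))) ≐ io(arrow(U,S1)).
Decompose either/2: S1 ≐ T,  char ≐ char.
Bind S1 := T; substituting into the one remaining equation that mentions S1 gives: io(arrow(T,option(nat))) ≐ io(arrow(U,T)).
Delete trivial equation char ≐ char.
Decompose io/1: arrow(T,option(nat)) ≐ arrow(U,T).
Decompose arrow/2: T ≐ U,  option(nat) ≐ T.
Bind T := U; substituting into the remaining equation gives: option(nat) ≐ U. Substituting into the earlier binding gives S1 := U.
Bind U := option(nat). Substituting into the earlier bindings gives S1 := option(nat), T := option(nat).
Applying the MGU to either side gives either(either(option(nat),char),io(arrow(option(nat),option(nat)))).

either(either(option(nat),char),io(arrow(option(nat),option(nat))))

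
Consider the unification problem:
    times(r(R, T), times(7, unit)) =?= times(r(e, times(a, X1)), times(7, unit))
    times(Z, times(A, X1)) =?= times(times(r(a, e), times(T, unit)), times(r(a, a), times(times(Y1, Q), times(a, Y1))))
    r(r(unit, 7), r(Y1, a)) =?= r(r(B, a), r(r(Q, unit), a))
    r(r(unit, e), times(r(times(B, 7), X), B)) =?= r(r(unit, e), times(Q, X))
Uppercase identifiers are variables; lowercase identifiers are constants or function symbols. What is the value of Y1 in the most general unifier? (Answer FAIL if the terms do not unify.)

FAIL

Decompose times/2: r(R, T) =?= r(e, times(a, X1)),  times(7, unit) =?= times(7, unit).
Decompose r/2: R =?= e,  T =?= times(a, X1).
Bind R := e; no other remaining equation mentions R.
Bind T := times(a, X1); substituting into the one remaining equation that mentions T gives: times(Z, times(A, X1)) =?= times(times(r(a, e), times(times(a, X1), unit)), times(r(a, a), times(times(Y1, Q), times(a, Y1)))).
Delete trivial equation times(7, unit) =?= times(7, unit).
Decompose times/2: Z =?= times(r(a, e), times(times(a, X1), unit)),  times(A, X1) =?= times(r(a, a), times(times(Y1, Q), times(a, Y1))).
Bind Z := times(r(a, e), times(times(a, X1), unit)); no other remaining equation mentions Z.
Decompose times/2: A =?= r(a, a),  X1 =?= times(times(Y1, Q), times(a, Y1)).
Bind A := r(a, a); no other remaining equation mentions A.
Bind X1 := times(times(Y1, Q), times(a, Y1)); no other remaining equation mentions X1. Substituting into the earlier bindings gives T := times(a, times(times(Y1, Q), times(a, Y1))), Z := times(r(a, e), times(times(a, times(times(Y1, Q), times(a, Y1))), unit)).
Decompose r/2: r(unit, 7) =?= r(B, a),  r(Y1, a) =?= r(r(Q, unit), a).
Decompose r/2: unit =?= B,  7 =?= a.
Bind B := unit; substituting into the one remaining equation that mentions B gives: r(r(unit, e), times(r(times(unit, 7), X), unit)) =?= r(r(unit, e), times(Q, X)).
Clash: constants 7 and a differ; no unifier exists.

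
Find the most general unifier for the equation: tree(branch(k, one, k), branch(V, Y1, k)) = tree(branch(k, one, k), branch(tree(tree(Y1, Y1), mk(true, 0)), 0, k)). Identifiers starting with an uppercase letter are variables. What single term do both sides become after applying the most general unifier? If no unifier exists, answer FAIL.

Decompose tree/2: branch(k, one, k) = branch(k, one, k),  branch(V, Y1, k) = branch(tree(tree(Y1, Y1), mk(true, 0)), 0, k).
Delete trivial equation branch(k, one, k) = branch(k, one, k).
Decompose branch/3: V = tree(tree(Y1, Y1), mk(true, 0)),  Y1 = 0,  k = k.
Bind V := tree(tree(Y1, Y1), mk(true, 0)); no other remaining equation mentions V.
Bind Y1 := 0; no other remaining equation mentions Y1. Substituting into the earlier binding gives V := tree(tree(0, 0), mk(true, 0)).
Delete trivial equation k = k.
Applying the MGU to either side gives tree(branch(k, one, k), branch(tree(tree(0, 0), mk(true, 0)), 0, k)).

tree(branch(k, one, k), branch(tree(tree(0, 0), mk(true, 0)), 0, k))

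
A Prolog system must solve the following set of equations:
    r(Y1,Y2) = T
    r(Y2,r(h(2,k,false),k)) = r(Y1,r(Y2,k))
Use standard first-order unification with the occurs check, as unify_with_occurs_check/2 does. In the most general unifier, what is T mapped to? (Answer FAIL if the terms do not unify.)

Bind T := r(Y1,Y2); no other remaining equation mentions T.
Decompose r/2: Y2 = Y1,  r(h(2,k,false),k) = r(Y2,k).
Bind Y2 := Y1; substituting into the remaining equation gives: r(h(2,k,false),k) = r(Y1,k). Substituting into the earlier binding gives T := r(Y1,Y1).
Decompose r/2: h(2,k,false) = Y1,  k = k.
Bind Y1 := h(2,k,false); no other remaining equation mentions Y1. Substituting into the earlier bindings gives T := r(h(2,k,false),h(2,k,false)), Y2 := h(2,k,false).
Delete trivial equation k = k.
MGU = { T -> r(h(2,k,false),h(2,k,false)), Y2 -> h(2,k,false), Y1 -> h(2,k,false) }, so T -> r(h(2,k,false),h(2,k,false)).

r(h(2,k,false),h(2,k,false))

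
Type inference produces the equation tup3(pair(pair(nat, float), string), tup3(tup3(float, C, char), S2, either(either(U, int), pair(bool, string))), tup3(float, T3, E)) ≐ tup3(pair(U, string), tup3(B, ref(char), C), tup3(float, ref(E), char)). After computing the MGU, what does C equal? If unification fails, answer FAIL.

either(either(pair(nat, float), int), pair(bool, string))

Decompose tup3/3: pair(pair(nat, float), string) ≐ pair(U, string),  tup3(tup3(float, C, char), S2, either(either(U, int), pair(bool, string))) ≐ tup3(B, ref(char), C),  tup3(float, T3, E) ≐ tup3(float, ref(E), char).
Decompose pair/2: pair(nat, float) ≐ U,  string ≐ string.
Bind U := pair(nat, float); substituting into the one remaining equation that mentions U gives: tup3(tup3(float, C, char), S2, either(either(pair(nat, float), int), pair(bool, string))) ≐ tup3(B, ref(char), C).
Delete trivial equation string ≐ string.
Decompose tup3/3: tup3(float, C, char) ≐ B,  S2 ≐ ref(char),  either(either(pair(nat, float), int), pair(bool, string)) ≐ C.
Bind B := tup3(float, C, char); no other remaining equation mentions B.
Bind S2 := ref(char); no other remaining equation mentions S2.
Bind C := either(either(pair(nat, float), int), pair(bool, string)); no other remaining equation mentions C. Substituting into the earlier binding gives B := tup3(float, either(either(pair(nat, float), int), pair(bool, string)), char).
Decompose tup3/3: float ≐ float,  T3 ≐ ref(E),  E ≐ char.
Delete trivial equation float ≐ float.
Bind T3 := ref(E); no other remaining equation mentions T3.
Bind E := char. Substituting into the earlier binding gives T3 := ref(char).
MGU = { U -> pair(nat, float), B -> tup3(float, either(either(pair(nat, float), int), pair(bool, string)), char), S2 -> ref(char), C -> either(either(pair(nat, float), int), pair(bool, string)), T3 -> ref(char), E -> char }, so C -> either(either(pair(nat, float), int), pair(bool, string)).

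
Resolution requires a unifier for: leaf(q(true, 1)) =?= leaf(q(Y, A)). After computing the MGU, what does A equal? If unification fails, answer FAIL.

1

Decompose leaf/1: q(true, 1) =?= q(Y, A).
Decompose q/2: true =?= Y,  1 =?= A.
Bind Y := true; no other remaining equation mentions Y.
Bind A := 1.
MGU = { Y := true, A := 1 }, so A := 1.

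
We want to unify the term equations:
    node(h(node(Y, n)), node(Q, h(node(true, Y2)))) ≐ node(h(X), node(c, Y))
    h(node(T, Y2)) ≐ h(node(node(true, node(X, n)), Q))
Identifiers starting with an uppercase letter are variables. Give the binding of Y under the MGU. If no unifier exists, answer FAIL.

Decompose node/2: h(node(Y, n)) ≐ h(X),  node(Q, h(node(true, Y2))) ≐ node(c, Y).
Decompose h/1: node(Y, n) ≐ X.
Bind X := node(Y, n); substituting into the one remaining equation that mentions X gives: h(node(T, Y2)) ≐ h(node(node(true, node(node(Y, n), n)), Q)).
Decompose node/2: Q ≐ c,  h(node(true, Y2)) ≐ Y.
Bind Q := c; substituting into the one remaining equation that mentions Q gives: h(node(T, Y2)) ≐ h(node(node(true, node(node(Y, n), n)), c)).
Bind Y := h(node(true, Y2)); substituting into the remaining equation gives: h(node(T, Y2)) ≐ h(node(node(true, node(node(h(node(true, Y2)), n), n)), c)). Substituting into the earlier binding gives X := node(h(node(true, Y2)), n).
Decompose h/1: node(T, Y2) ≐ node(node(true, node(node(h(node(true, Y2)), n), n)), c).
Decompose node/2: T ≐ node(true, node(node(h(node(true, Y2)), n), n)),  Y2 ≐ c.
Bind T := node(true, node(node(h(node(true, Y2)), n), n)); no other remaining equation mentions T.
Bind Y2 := c. Substituting into the earlier bindings gives X := node(h(node(true, c)), n), Y := h(node(true, c)), T := node(true, node(node(h(node(true, c)), n), n)).
MGU = { X -> node(h(node(true, c)), n), Q -> c, Y -> h(node(true, c)), T -> node(true, node(node(h(node(true, c)), n), n)), Y2 -> c }, so Y -> h(node(true, c)).

h(node(true, c))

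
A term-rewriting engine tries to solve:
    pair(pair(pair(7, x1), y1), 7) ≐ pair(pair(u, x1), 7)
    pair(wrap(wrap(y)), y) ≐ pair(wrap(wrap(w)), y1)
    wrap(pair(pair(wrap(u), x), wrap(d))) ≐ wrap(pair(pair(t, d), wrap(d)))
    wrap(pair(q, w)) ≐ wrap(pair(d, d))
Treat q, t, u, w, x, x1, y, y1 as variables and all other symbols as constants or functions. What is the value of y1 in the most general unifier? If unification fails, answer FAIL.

Decompose pair/2: pair(pair(7, x1), y1) ≐ pair(u, x1),  7 ≐ 7.
Decompose pair/2: pair(7, x1) ≐ u,  y1 ≐ x1.
Bind u := pair(7, x1); substituting into the one remaining equation that mentions u gives: wrap(pair(pair(wrap(pair(7, x1)), x), wrap(d))) ≐ wrap(pair(pair(t, d), wrap(d))).
Bind y1 := x1; substituting into the one remaining equation that mentions y1 gives: pair(wrap(wrap(y)), y) ≐ pair(wrap(wrap(w)), x1).
Delete trivial equation 7 ≐ 7.
Decompose pair/2: wrap(wrap(y)) ≐ wrap(wrap(w)),  y ≐ x1.
Decompose wrap/1: wrap(y) ≐ wrap(w).
Decompose wrap/1: y ≐ w.
Bind y := w; substituting into the one remaining equation that mentions y gives: w ≐ x1.
Bind w := x1; substituting into the one remaining equation that mentions w gives: wrap(pair(q, x1)) ≐ wrap(pair(d, d)). Substituting into the earlier binding gives y := x1.
Decompose wrap/1: pair(pair(wrap(pair(7, x1)), x), wrap(d)) ≐ pair(pair(t, d), wrap(d)).
Decompose pair/2: pair(wrap(pair(7, x1)), x) ≐ pair(t, d),  wrap(d) ≐ wrap(d).
Decompose pair/2: wrap(pair(7, x1)) ≐ t,  x ≐ d.
Bind t := wrap(pair(7, x1)); no other remaining equation mentions t.
Bind x := d; no other remaining equation mentions x.
Delete trivial equation wrap(d) ≐ wrap(d).
Decompose wrap/1: pair(q, x1) ≐ pair(d, d).
Decompose pair/2: q ≐ d,  x1 ≐ d.
Bind q := d; no other remaining equation mentions q.
Bind x1 := d. Substituting into the earlier bindings gives u := pair(7, d), y1 := d, y := d, w := d, t := wrap(pair(7, d)).
MGU = { u -> pair(7, d), y1 -> d, y -> d, w -> d, t -> wrap(pair(7, d)), x -> d, q -> d, x1 -> d }, so y1 -> d.

d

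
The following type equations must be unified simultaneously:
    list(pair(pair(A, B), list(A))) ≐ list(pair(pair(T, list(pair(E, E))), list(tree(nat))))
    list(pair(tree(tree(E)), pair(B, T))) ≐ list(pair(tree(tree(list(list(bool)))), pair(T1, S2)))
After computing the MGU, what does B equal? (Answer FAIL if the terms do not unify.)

Decompose list/1: pair(pair(A, B), list(A)) ≐ pair(pair(T, list(pair(E, E))), list(tree(nat))).
Decompose pair/2: pair(A, B) ≐ pair(T, list(pair(E, E))),  list(A) ≐ list(tree(nat)).
Decompose pair/2: A ≐ T,  B ≐ list(pair(E, E)).
Bind A := T; substituting into the one remaining equation that mentions A gives: list(T) ≐ list(tree(nat)).
Bind B := list(pair(E, E)); substituting into the one remaining equation that mentions B gives: list(pair(tree(tree(E)), pair(list(pair(E, E)), T))) ≐ list(pair(tree(tree(list(list(bool)))), pair(T1, S2))).
Decompose list/1: T ≐ tree(nat).
Bind T := tree(nat); substituting into the remaining equation gives: list(pair(tree(tree(E)), pair(list(pair(E, E)), tree(nat)))) ≐ list(pair(tree(tree(list(list(bool)))), pair(T1, S2))). Substituting into the earlier binding gives A := tree(nat).
Decompose list/1: pair(tree(tree(E)), pair(list(pair(E, E)), tree(nat))) ≐ pair(tree(tree(list(list(bool)))), pair(T1, S2)).
Decompose pair/2: tree(tree(E)) ≐ tree(tree(list(list(bool)))),  pair(list(pair(E, E)), tree(nat)) ≐ pair(T1, S2).
Decompose tree/1: tree(E) ≐ tree(list(list(bool))).
Decompose tree/1: E ≐ list(list(bool)).
Bind E := list(list(bool)); substituting into the remaining equation gives: pair(list(pair(list(list(bool)), list(list(bool)))), tree(nat)) ≐ pair(T1, S2). Substituting into the earlier binding gives B := list(pair(list(list(bool)), list(list(bool)))).
Decompose pair/2: list(pair(list(list(bool)), list(list(bool)))) ≐ T1,  tree(nat) ≐ S2.
Bind T1 := list(pair(list(list(bool)), list(list(bool)))); no other remaining equation mentions T1.
Bind S2 := tree(nat).
MGU = { A ↦ tree(nat), B ↦ list(pair(list(list(bool)), list(list(bool)))), T ↦ tree(nat), E ↦ list(list(bool)), T1 ↦ list(pair(list(list(bool)), list(list(bool)))), S2 ↦ tree(nat) }, so B ↦ list(pair(list(list(bool)), list(list(bool)))).

list(pair(list(list(bool)), list(list(bool))))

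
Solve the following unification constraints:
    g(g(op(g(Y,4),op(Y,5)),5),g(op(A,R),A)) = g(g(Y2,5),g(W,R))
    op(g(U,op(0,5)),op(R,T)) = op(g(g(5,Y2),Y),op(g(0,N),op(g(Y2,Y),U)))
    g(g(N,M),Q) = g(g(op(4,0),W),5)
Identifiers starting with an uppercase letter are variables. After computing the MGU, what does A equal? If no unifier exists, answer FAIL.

Decompose g/2: g(op(g(Y,4),op(Y,5)),5) = g(Y2,5),  g(op(A,R),A) = g(W,R).
Decompose g/2: op(g(Y,4),op(Y,5)) = Y2,  5 = 5.
Bind Y2 := op(g(Y,4),op(Y,5)); substituting into the one remaining equation that mentions Y2 gives: op(g(U,op(0,5)),op(R,T)) = op(g(g(5,op(g(Y,4),op(Y,5))),Y),op(g(0,N),op(g(op(g(Y,4),op(Y,5)),Y),U))).
Delete trivial equation 5 = 5.
Decompose g/2: op(A,R) = W,  A = R.
Bind W := op(A,R); substituting into the one remaining equation that mentions W gives: g(g(N,M),Q) = g(g(op(4,0),op(A,R)),5).
Bind A := R; substituting into the one remaining equation that mentions A gives: g(g(N,M),Q) = g(g(op(4,0),op(R,R)),5). Substituting into the earlier binding gives W := op(R,R).
Decompose op/2: g(U,op(0,5)) = g(g(5,op(g(Y,4),op(Y,5))),Y),  op(R,T) = op(g(0,N),op(g(op(g(Y,4),op(Y,5)),Y),U)).
Decompose g/2: U = g(5,op(g(Y,4),op(Y,5))),  op(0,5) = Y.
Bind U := g(5,op(g(Y,4),op(Y,5))); substituting into the one remaining equation that mentions U gives: op(R,T) = op(g(0,N),op(g(op(g(Y,4),op(Y,5)),Y),g(5,op(g(Y,4),op(Y,5))))).
Bind Y := op(0,5); substituting into the one remaining equation that mentions Y gives: op(R,T) = op(g(0,N),op(g(op(g(op(0,5),4),op(op(0,5),5)),op(0,5)),g(5,op(g(op(0,5),4),op(op(0,5),5))))). Substituting into the earlier bindings gives Y2 := op(g(op(0,5),4),op(op(0,5),5)), U := g(5,op(g(op(0,5),4),op(op(0,5),5))).
Decompose op/2: R = g(0,N),  T = op(g(op(g(op(0,5),4),op(op(0,5),5)),op(0,5)),g(5,op(g(op(0,5),4),op(op(0,5),5)))).
Bind R := g(0,N); substituting into the one remaining equation that mentions R gives: g(g(N,M),Q) = g(g(op(4,0),op(g(0,N),g(0,N))),5). Substituting into the earlier bindings gives W := op(g(0,N),g(0,N)), A := g(0,N).
Bind T := op(g(op(g(op(0,5),4),op(op(0,5),5)),op(0,5)),g(5,op(g(op(0,5),4),op(op(0,5),5)))); no other remaining equation mentions T.
Decompose g/2: g(N,M) = g(op(4,0),op(g(0,N),g(0,N))),  Q = 5.
Decompose g/2: N = op(4,0),  M = op(g(0,N),g(0,N)).
Bind N := op(4,0); substituting into the one remaining equation that mentions N gives: M = op(g(0,op(4,0)),g(0,op(4,0))). Substituting into the earlier bindings gives W := op(g(0,op(4,0)),g(0,op(4,0))), A := g(0,op(4,0)), R := g(0,op(4,0)).
Bind M := op(g(0,op(4,0)),g(0,op(4,0))); no other remaining equation mentions M.
Bind Q := 5.
MGU = { Y2 := op(g(op(0,5),4),op(op(0,5),5)), W := op(g(0,op(4,0)),g(0,op(4,0))), A := g(0,op(4,0)), U := g(5,op(g(op(0,5),4),op(op(0,5),5))), Y := op(0,5), R := g(0,op(4,0)), T := op(g(op(g(op(0,5),4),op(op(0,5),5)),op(0,5)),g(5,op(g(op(0,5),4),op(op(0,5),5)))), N := op(4,0), M := op(g(0,op(4,0)),g(0,op(4,0))), Q := 5 }, so A := g(0,op(4,0)).

g(0,op(4,0))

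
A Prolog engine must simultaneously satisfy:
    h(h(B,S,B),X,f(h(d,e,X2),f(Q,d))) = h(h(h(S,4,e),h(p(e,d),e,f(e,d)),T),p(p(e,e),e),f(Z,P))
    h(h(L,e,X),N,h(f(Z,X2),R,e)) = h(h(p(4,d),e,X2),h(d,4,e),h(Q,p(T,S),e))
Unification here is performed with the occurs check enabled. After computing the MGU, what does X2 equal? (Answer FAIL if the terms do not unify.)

p(p(e,e),e)

Decompose h/3: h(B,S,B) = h(h(S,4,e),h(p(e,d),e,f(e,d)),T),  X = p(p(e,e),e),  f(h(d,e,X2),f(Q,d)) = f(Z,P).
Decompose h/3: B = h(S,4,e),  S = h(p(e,d),e,f(e,d)),  B = T.
Bind B := h(S,4,e); substituting into the one remaining equation that mentions B gives: h(S,4,e) = T.
Bind S := h(p(e,d),e,f(e,d)); substituting into the 2 remaining equations that mention S gives: h(h(p(e,d),e,f(e,d)),4,e) = T,  h(h(L,e,X),N,h(f(Z,X2),R,e)) = h(h(p(4,d),e,X2),h(d,4,e),h(Q,p(T,h(p(e,d),e,f(e,d))),e)). Substituting into the earlier binding gives B := h(h(p(e,d),e,f(e,d)),4,e).
Bind T := h(h(p(e,d),e,f(e,d)),4,e); substituting into the one remaining equation that mentions T gives: h(h(L,e,X),N,h(f(Z,X2),R,e)) = h(h(p(4,d),e,X2),h(d,4,e),h(Q,p(h(h(p(e,d),e,f(e,d)),4,e),h(p(e,d),e,f(e,d))),e)).
Bind X := p(p(e,e),e); substituting into the one remaining equation that mentions X gives: h(h(L,e,p(p(e,e),e)),N,h(f(Z,X2),R,e)) = h(h(p(4,d),e,X2),h(d,4,e),h(Q,p(h(h(p(e,d),e,f(e,d)),4,e),h(p(e,d),e,f(e,d))),e)).
Decompose f/2: h(d,e,X2) = Z,  f(Q,d) = P.
Bind Z := h(d,e,X2); substituting into the one remaining equation that mentions Z gives: h(h(L,e,p(p(e,e),e)),N,h(f(h(d,e,X2),X2),R,e)) = h(h(p(4,d),e,X2),h(d,4,e),h(Q,p(h(h(p(e,d),e,f(e,d)),4,e),h(p(e,d),e,f(e,d))),e)).
Bind P := f(Q,d); no other remaining equation mentions P.
Decompose h/3: h(L,e,p(p(e,e),e)) = h(p(4,d),e,X2),  N = h(d,4,e),  h(f(h(d,e,X2),X2),R,e) = h(Q,p(h(h(p(e,d),e,f(e,d)),4,e),h(p(e,d),e,f(e,d))),e).
Decompose h/3: L = p(4,d),  e = e,  p(p(e,e),e) = X2.
Bind L := p(4,d); no other remaining equation mentions L.
Delete trivial equation e = e.
Bind X2 := p(p(e,e),e); substituting into the one remaining equation that mentions X2 gives: h(f(h(d,e,p(p(e,e),e)),p(p(e,e),e)),R,e) = h(Q,p(h(h(p(e,d),e,f(e,d)),4,e),h(p(e,d),e,f(e,d))),e). Substituting into the earlier binding gives Z := h(d,e,p(p(e,e),e)).
Bind N := h(d,4,e); no other remaining equation mentions N.
Decompose h/3: f(h(d,e,p(p(e,e),e)),p(p(e,e),e)) = Q,  R = p(h(h(p(e,d),e,f(e,d)),4,e),h(p(e,d),e,f(e,d))),  e = e.
Bind Q := f(h(d,e,p(p(e,e),e)),p(p(e,e),e)); no other remaining equation mentions Q. Substituting into the earlier binding gives P := f(f(h(d,e,p(p(e,e),e)),p(p(e,e),e)),d).
Bind R := p(h(h(p(e,d),e,f(e,d)),4,e),h(p(e,d),e,f(e,d))); no other remaining equation mentions R.
Delete trivial equation e = e.
MGU = { B -> h(h(p(e,d),e,f(e,d)),4,e), S -> h(p(e,d),e,f(e,d)), T -> h(h(p(e,d),e,f(e,d)),4,e), X -> p(p(e,e),e), Z -> h(d,e,p(p(e,e),e)), P -> f(f(h(d,e,p(p(e,e),e)),p(p(e,e),e)),d), L -> p(4,d), X2 -> p(p(e,e),e), N -> h(d,4,e), Q -> f(h(d,e,p(p(e,e),e)),p(p(e,e),e)), R -> p(h(h(p(e,d),e,f(e,d)),4,e),h(p(e,d),e,f(e,d))) }, so X2 -> p(p(e,e),e).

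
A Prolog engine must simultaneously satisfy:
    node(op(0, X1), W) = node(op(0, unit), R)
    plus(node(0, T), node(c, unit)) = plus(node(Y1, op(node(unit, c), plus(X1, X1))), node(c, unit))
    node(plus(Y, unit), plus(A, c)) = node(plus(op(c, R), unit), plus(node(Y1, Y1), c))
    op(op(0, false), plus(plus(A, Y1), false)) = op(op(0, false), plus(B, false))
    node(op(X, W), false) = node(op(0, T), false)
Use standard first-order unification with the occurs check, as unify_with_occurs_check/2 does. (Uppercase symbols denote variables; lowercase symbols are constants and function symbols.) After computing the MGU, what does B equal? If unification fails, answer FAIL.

plus(node(0, 0), 0)

Decompose node/2: op(0, X1) = op(0, unit),  W = R.
Decompose op/2: 0 = 0,  X1 = unit.
Delete trivial equation 0 = 0.
Bind X1 := unit; substituting into the one remaining equation that mentions X1 gives: plus(node(0, T), node(c, unit)) = plus(node(Y1, op(node(unit, c), plus(unit, unit))), node(c, unit)).
Bind W := R; substituting into the one remaining equation that mentions W gives: node(op(X, R), false) = node(op(0, T), false).
Decompose plus/2: node(0, T) = node(Y1, op(node(unit, c), plus(unit, unit))),  node(c, unit) = node(c, unit).
Decompose node/2: 0 = Y1,  T = op(node(unit, c), plus(unit, unit)).
Bind Y1 := 0; substituting into the 2 remaining equations that mention Y1 gives: node(plus(Y, unit), plus(A, c)) = node(plus(op(c, R), unit), plus(node(0, 0), c)),  op(op(0, false), plus(plus(A, 0), false)) = op(op(0, false), plus(B, false)).
Bind T := op(node(unit, c), plus(unit, unit)); substituting into the one remaining equation that mentions T gives: node(op(X, R), false) = node(op(0, op(node(unit, c), plus(unit, unit))), false).
Delete trivial equation node(c, unit) = node(c, unit).
Decompose node/2: plus(Y, unit) = plus(op(c, R), unit),  plus(A, c) = plus(node(0, 0), c).
Decompose plus/2: Y = op(c, R),  unit = unit.
Bind Y := op(c, R); no other remaining equation mentions Y.
Delete trivial equation unit = unit.
Decompose plus/2: A = node(0, 0),  c = c.
Bind A := node(0, 0); substituting into the one remaining equation that mentions A gives: op(op(0, false), plus(plus(node(0, 0), 0), false)) = op(op(0, false), plus(B, false)).
Delete trivial equation c = c.
Decompose op/2: op(0, false) = op(0, false),  plus(plus(node(0, 0), 0), false) = plus(B, false).
Delete trivial equation op(0, false) = op(0, false).
Decompose plus/2: plus(node(0, 0), 0) = B,  false = false.
Bind B := plus(node(0, 0), 0); no other remaining equation mentions B.
Delete trivial equation false = false.
Decompose node/2: op(X, R) = op(0, op(node(unit, c), plus(unit, unit))),  false = false.
Decompose op/2: X = 0,  R = op(node(unit, c), plus(unit, unit)).
Bind X := 0; no other remaining equation mentions X.
Bind R := op(node(unit, c), plus(unit, unit)); no other remaining equation mentions R. Substituting into the earlier bindings gives W := op(node(unit, c), plus(unit, unit)), Y := op(c, op(node(unit, c), plus(unit, unit))).
Delete trivial equation false = false.
MGU = { X1 ↦ unit, W ↦ op(node(unit, c), plus(unit, unit)), Y1 ↦ 0, T ↦ op(node(unit, c), plus(unit, unit)), Y ↦ op(c, op(node(unit, c), plus(unit, unit))), A ↦ node(0, 0), B ↦ plus(node(0, 0), 0), X ↦ 0, R ↦ op(node(unit, c), plus(unit, unit)) }, so B ↦ plus(node(0, 0), 0).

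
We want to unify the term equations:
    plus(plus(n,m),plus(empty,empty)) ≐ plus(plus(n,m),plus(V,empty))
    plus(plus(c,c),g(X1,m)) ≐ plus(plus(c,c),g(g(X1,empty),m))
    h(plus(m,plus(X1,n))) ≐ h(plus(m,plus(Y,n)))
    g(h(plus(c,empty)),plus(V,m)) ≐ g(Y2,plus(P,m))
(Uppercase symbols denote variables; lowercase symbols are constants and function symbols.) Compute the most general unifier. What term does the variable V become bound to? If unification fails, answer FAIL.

FAIL

Decompose plus/2: plus(n,m) ≐ plus(n,m),  plus(empty,empty) ≐ plus(V,empty).
Delete trivial equation plus(n,m) ≐ plus(n,m).
Decompose plus/2: empty ≐ V,  empty ≐ empty.
Bind V := empty; substituting into the one remaining equation that mentions V gives: g(h(plus(c,empty)),plus(empty,m)) ≐ g(Y2,plus(P,m)).
Delete trivial equation empty ≐ empty.
Decompose plus/2: plus(c,c) ≐ plus(c,c),  g(X1,m) ≐ g(g(X1,empty),m).
Delete trivial equation plus(c,c) ≐ plus(c,c).
Decompose g/2: X1 ≐ g(X1,empty),  m ≐ m.
Occurs check fails: X1 occurs in g(X1,empty); the equation X1 ≐ g(X1,empty) has no finite solution.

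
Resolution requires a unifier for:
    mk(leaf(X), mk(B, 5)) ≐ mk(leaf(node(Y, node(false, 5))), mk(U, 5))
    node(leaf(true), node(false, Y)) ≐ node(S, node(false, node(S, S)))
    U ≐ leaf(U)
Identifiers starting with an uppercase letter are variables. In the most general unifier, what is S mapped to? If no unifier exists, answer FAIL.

Decompose mk/2: leaf(X) ≐ leaf(node(Y, node(false, 5))),  mk(B, 5) ≐ mk(U, 5).
Decompose leaf/1: X ≐ node(Y, node(false, 5)).
Bind X := node(Y, node(false, 5)); no other remaining equation mentions X.
Decompose mk/2: B ≐ U,  5 ≐ 5.
Bind B := U; no other remaining equation mentions B.
Delete trivial equation 5 ≐ 5.
Decompose node/2: leaf(true) ≐ S,  node(false, Y) ≐ node(false, node(S, S)).
Bind S := leaf(true); substituting into the one remaining equation that mentions S gives: node(false, Y) ≐ node(false, node(leaf(true), leaf(true))).
Decompose node/2: false ≐ false,  Y ≐ node(leaf(true), leaf(true)).
Delete trivial equation false ≐ false.
Bind Y := node(leaf(true), leaf(true)); no other remaining equation mentions Y. Substituting into the earlier binding gives X := node(node(leaf(true), leaf(true)), node(false, 5)).
Occurs check fails: U occurs in leaf(U); the equation U ≐ leaf(U) has no finite solution.

FAIL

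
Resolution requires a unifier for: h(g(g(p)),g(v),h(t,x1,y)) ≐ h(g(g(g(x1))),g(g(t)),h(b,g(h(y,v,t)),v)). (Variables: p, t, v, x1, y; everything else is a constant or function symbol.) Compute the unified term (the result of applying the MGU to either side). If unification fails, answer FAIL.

h(g(g(g(g(h(g(b),g(b),b))))),g(g(b)),h(b,g(h(g(b),g(b),b)),g(b)))

Decompose h/3: g(g(p)) ≐ g(g(g(x1))),  g(v) ≐ g(g(t)),  h(t,x1,y) ≐ h(b,g(h(y,v,t)),v).
Decompose g/1: g(p) ≐ g(g(x1)).
Decompose g/1: p ≐ g(x1).
Bind p := g(x1); no other remaining equation mentions p.
Decompose g/1: v ≐ g(t).
Bind v := g(t); substituting into the remaining equation gives: h(t,x1,y) ≐ h(b,g(h(y,g(t),t)),g(t)).
Decompose h/3: t ≐ b,  x1 ≐ g(h(y,g(t),t)),  y ≐ g(t).
Bind t := b; substituting into the remaining equations gives: x1 ≐ g(h(y,g(b),b)),  y ≐ g(b). Substituting into the earlier binding gives v := g(b).
Bind x1 := g(h(y,g(b),b)); no other remaining equation mentions x1. Substituting into the earlier binding gives p := g(g(h(y,g(b),b))).
Bind y := g(b). Substituting into the earlier bindings gives p := g(g(h(g(b),g(b),b))), x1 := g(h(g(b),g(b),b)).
Applying the MGU to either side gives h(g(g(g(g(h(g(b),g(b),b))))),g(g(b)),h(b,g(h(g(b),g(b),b)),g(b))).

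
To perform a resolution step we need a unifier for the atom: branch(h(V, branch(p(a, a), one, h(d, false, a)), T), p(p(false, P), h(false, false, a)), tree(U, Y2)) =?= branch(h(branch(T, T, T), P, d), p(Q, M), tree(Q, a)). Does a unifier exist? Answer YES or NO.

Decompose branch/3: h(V, branch(p(a, a), one, h(d, false, a)), T) =?= h(branch(T, T, T), P, d),  p(p(false, P), h(false, false, a)) =?= p(Q, M),  tree(U, Y2) =?= tree(Q, a).
Decompose h/3: V =?= branch(T, T, T),  branch(p(a, a), one, h(d, false, a)) =?= P,  T =?= d.
Bind V := branch(T, T, T); no other remaining equation mentions V.
Bind P := branch(p(a, a), one, h(d, false, a)); substituting into the one remaining equation that mentions P gives: p(p(false, branch(p(a, a), one, h(d, false, a))), h(false, false, a)) =?= p(Q, M).
Bind T := d; no other remaining equation mentions T. Substituting into the earlier binding gives V := branch(d, d, d).
Decompose p/2: p(false, branch(p(a, a), one, h(d, false, a))) =?= Q,  h(false, false, a) =?= M.
Bind Q := p(false, branch(p(a, a), one, h(d, false, a))); substituting into the one remaining equation that mentions Q gives: tree(U, Y2) =?= tree(p(false, branch(p(a, a), one, h(d, false, a))), a).
Bind M := h(false, false, a); no other remaining equation mentions M.
Decompose tree/2: U =?= p(false, branch(p(a, a), one, h(d, false, a))),  Y2 =?= a.
Bind U := p(false, branch(p(a, a), one, h(d, false, a))); no other remaining equation mentions U.
Bind Y2 := a.
No equations remain and no clash or occurs-check failure arose, so a unifier exists.

YES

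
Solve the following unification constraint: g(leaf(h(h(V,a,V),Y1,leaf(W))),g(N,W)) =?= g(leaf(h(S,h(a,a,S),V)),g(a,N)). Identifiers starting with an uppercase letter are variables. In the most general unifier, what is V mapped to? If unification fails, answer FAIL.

leaf(a)

Decompose g/2: leaf(h(h(V,a,V),Y1,leaf(W))) =?= leaf(h(S,h(a,a,S),V)),  g(N,W) =?= g(a,N).
Decompose leaf/1: h(h(V,a,V),Y1,leaf(W)) =?= h(S,h(a,a,S),V).
Decompose h/3: h(V,a,V) =?= S,  Y1 =?= h(a,a,S),  leaf(W) =?= V.
Bind S := h(V,a,V); substituting into the one remaining equation that mentions S gives: Y1 =?= h(a,a,h(V,a,V)).
Bind Y1 := h(a,a,h(V,a,V)); no other remaining equation mentions Y1.
Bind V := leaf(W); no other remaining equation mentions V. Substituting into the earlier bindings gives S := h(leaf(W),a,leaf(W)), Y1 := h(a,a,h(leaf(W),a,leaf(W))).
Decompose g/2: N =?= a,  W =?= N.
Bind N := a; substituting into the remaining equation gives: W =?= a.
Bind W := a. Substituting into the earlier bindings gives S := h(leaf(a),a,leaf(a)), Y1 := h(a,a,h(leaf(a),a,leaf(a))), V := leaf(a).
MGU = { S -> h(leaf(a),a,leaf(a)), Y1 -> h(a,a,h(leaf(a),a,leaf(a))), V -> leaf(a), N -> a, W -> a }, so V -> leaf(a).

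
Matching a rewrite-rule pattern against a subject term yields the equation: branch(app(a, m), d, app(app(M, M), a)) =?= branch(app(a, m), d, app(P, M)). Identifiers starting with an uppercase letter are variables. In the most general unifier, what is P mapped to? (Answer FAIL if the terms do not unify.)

app(a, a)

Decompose branch/3: app(a, m) =?= app(a, m),  d =?= d,  app(app(M, M), a) =?= app(P, M).
Delete trivial equation app(a, m) =?= app(a, m).
Delete trivial equation d =?= d.
Decompose app/2: app(M, M) =?= P,  a =?= M.
Bind P := app(M, M); no other remaining equation mentions P.
Bind M := a. Substituting into the earlier binding gives P := app(a, a).
MGU = { P ↦ app(a, a), M ↦ a }, so P ↦ app(a, a).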